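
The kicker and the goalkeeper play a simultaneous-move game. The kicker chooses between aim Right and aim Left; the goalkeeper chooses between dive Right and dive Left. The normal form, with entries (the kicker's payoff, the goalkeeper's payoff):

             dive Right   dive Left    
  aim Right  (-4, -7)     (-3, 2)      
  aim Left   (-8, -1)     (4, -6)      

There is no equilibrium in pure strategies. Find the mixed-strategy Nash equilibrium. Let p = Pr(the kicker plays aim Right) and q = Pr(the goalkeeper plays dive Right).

The goalkeeper's indifference between dive Right and dive Left determines the kicker's mixing probability p:
  the goalkeeper's payoff to dive Right: p·(-7) + (1−p)·(-1) = -6p - 1
  the goalkeeper's payoff to dive Left: p·2 + (1−p)·(-6) = 8p - 6
  -6p - 1 = 8p - 6  ⇒  -14p = -5  ⇒  p = 5/14.
For the kicker to be willing to mix, the kicker must be indifferent between aim Right and aim Left, which pins down the goalkeeper's mix.
  the kicker's payoff to aim Right: q·(-4) + (1−q)·(-3) = -q - 3
  the kicker's payoff to aim Left: q·(-8) + (1−q)·4 = -12q + 4
  -q - 3 = -12q + 4  ⇒  11q = 7  ⇒  q = 7/11.

p = 5/14, q = 7/11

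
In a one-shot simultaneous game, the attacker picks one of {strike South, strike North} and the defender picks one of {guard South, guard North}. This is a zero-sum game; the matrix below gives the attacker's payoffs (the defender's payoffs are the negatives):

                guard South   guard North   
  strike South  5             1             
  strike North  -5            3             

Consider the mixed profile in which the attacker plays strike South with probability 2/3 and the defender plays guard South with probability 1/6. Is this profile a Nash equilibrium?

Yes

Check the defender's indifference given the attacker's mix p = 2/3:
  payoff from guard South = -5/3; payoff from guard North = -5/3 — equal.
Check the attacker's indifference given the defender's mix q = 1/6:
  payoff from strike South = 5/3; payoff from strike North = 5/3 — equal.
Both players are indifferent, so neither can profitably deviate.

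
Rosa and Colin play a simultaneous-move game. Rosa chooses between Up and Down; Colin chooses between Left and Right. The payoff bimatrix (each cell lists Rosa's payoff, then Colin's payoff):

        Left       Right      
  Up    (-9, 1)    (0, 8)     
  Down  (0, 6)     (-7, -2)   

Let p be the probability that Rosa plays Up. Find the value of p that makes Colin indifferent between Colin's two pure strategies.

For Colin to be willing to mix, Colin must be indifferent between Left and Right, which pins down Rosa's mix.
  Colin's payoff from Left: p·1 + (1−p)·6 = -5p + 6
  Colin's payoff from Right: p·8 + (1−p)·(-2) = 10p - 2
  -5p + 6 = 10p - 2  ⇒  -15p = -8  ⇒  p = 8/15.

p = 8/15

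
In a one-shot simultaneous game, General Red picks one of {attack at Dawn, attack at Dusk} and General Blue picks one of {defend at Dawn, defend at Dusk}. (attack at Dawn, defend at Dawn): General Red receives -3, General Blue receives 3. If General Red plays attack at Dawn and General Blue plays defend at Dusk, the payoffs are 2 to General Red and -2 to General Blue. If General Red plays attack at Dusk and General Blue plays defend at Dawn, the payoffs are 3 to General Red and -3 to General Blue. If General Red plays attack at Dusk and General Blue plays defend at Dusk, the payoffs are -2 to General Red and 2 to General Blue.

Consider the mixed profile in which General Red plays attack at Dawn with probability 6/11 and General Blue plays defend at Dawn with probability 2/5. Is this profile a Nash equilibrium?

Given General Red's mix p = 6/11, General Blue's payoff from defend at Dawn is 3/11 but from defend at Dusk is -2/11. General Blue strictly prefers defend at Dawn, so General Blue would not mix.
So the proposed profile is not a Nash equilibrium.

No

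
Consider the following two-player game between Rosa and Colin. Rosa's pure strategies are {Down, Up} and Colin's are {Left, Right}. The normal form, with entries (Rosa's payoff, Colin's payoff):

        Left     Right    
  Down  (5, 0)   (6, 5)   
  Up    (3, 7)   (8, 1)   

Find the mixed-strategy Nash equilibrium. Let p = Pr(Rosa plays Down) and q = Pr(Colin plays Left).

Colin's indifference between Left and Right determines Rosa's mixing probability p:
  Colin's payoff to Left: p·0 + (1−p)·7 = -7p + 7
  Colin's payoff to Right: p·5 + (1−p)·1 = 4p + 1
  -7p + 7 = 4p + 1  ⇒  -11p = -6  ⇒  p = 6/11.
Colin's mix must leave Rosa indifferent between Down and Up.
  Rosa's payoff to Down: q·5 + (1−q)·6 = -q + 6
  Rosa's payoff to Up: q·3 + (1−q)·8 = -5q + 8
  -q + 6 = -5q + 8  ⇒  4q = 2  ⇒  q = 1/2.

p = 6/11, q = 1/2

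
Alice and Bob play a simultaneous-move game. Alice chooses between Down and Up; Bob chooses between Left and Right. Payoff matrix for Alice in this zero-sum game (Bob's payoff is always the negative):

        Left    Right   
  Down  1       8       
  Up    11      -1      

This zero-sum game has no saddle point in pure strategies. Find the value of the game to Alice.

v = 89/19

Set Alice's expected payoff from Down equal to that from Up:
  Alice's payoff from Down: q·1 + (1−q)·8 = -7q + 8
  Alice's payoff from Up: q·11 + (1−q)·(-1) = 12q - 1
  -7q + 8 = 12q - 1  ⇒  -19q = -9  ⇒  q = 9/19.
The value is Alice's expected payoff against this mix (using Down): (9/19)·1 + (10/19)·8 = 89/19.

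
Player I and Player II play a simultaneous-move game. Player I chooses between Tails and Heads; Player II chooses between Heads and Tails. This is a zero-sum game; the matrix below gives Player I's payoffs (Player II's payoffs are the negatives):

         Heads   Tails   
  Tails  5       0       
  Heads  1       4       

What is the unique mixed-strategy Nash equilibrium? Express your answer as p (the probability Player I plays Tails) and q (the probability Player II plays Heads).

p = 3/8, q = 1/2

Player I's mix must leave Player II indifferent between Heads and Tails.
  Player II's payoff from Heads: p·(-5) + (1−p)·(-1) = -4p - 1
  Player II's payoff from Tails: p·0 + (1−p)·(-4) = 4p - 4
  -4p - 1 = 4p - 4  ⇒  -8p = -3  ⇒  p = 3/8.
For Player I to be willing to mix, Player I must be indifferent between Tails and Heads, which pins down Player II's mix.
  Player I's payoff from Tails: q·5 + (1−q)·0 = 5q
  Player I's payoff from Heads: q·1 + (1−q)·4 = -3q + 4
  5q = -3q + 4  ⇒  8q = 4  ⇒  q = 1/2.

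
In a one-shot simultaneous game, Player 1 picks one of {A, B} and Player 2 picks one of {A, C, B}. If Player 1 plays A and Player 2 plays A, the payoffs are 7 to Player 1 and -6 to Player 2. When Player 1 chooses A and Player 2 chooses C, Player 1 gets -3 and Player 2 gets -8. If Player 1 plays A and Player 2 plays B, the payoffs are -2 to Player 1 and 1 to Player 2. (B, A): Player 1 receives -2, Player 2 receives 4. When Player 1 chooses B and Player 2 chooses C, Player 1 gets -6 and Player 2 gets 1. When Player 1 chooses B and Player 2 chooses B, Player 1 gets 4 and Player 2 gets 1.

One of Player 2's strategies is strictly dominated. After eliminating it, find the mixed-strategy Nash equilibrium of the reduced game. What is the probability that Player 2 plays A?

q = 2/5

Player 2's strategy C is strictly dominated by A: -6 > -8 and 4 > 1. Eliminate C.
In a mixed equilibrium Player 1 is indifferent between A and B; this condition fixes q.
  Player 1's payoff from A: q·7 + (1−q)·(-2) = 9q - 2
  Player 1's payoff from B: q·(-2) + (1−q)·4 = -6q + 4
  9q - 2 = -6q + 4  ⇒  15q = 6  ⇒  q = 2/5.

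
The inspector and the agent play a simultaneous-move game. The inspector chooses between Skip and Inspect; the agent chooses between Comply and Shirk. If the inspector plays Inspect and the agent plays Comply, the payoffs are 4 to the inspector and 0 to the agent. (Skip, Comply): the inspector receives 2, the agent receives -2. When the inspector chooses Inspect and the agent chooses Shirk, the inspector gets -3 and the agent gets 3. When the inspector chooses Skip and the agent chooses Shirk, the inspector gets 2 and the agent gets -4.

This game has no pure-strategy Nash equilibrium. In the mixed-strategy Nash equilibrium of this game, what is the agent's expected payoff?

The agent's indifference between Comply and Shirk determines the inspector's mixing probability p:
  the agent's payoff from Comply: p·(-2) + (1−p)·0 = -2p
  the agent's payoff from Shirk: p·(-4) + (1−p)·3 = -7p + 3
  -2p = -7p + 3  ⇒  5p = 3  ⇒  p = 3/5.
At equilibrium the agent is indifferent across columns, so the agent's payoff equals the payoff from Comply: (3/5)·(-2) + (2/5)·0 = -6/5.

-6/5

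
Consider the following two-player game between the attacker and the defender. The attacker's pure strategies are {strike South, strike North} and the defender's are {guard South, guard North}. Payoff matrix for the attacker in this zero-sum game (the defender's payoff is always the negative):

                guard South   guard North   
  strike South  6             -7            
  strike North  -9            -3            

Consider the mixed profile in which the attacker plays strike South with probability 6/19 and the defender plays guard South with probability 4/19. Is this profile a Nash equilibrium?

Yes

Check the defender's indifference given the attacker's mix p = 6/19:
  payoff from guard South = 81/19; payoff from guard North = 81/19 — equal.
Check the attacker's indifference given the defender's mix q = 4/19:
  payoff from strike South = -81/19; payoff from strike North = -81/19 — equal.
Both players are indifferent, so neither can profitably deviate.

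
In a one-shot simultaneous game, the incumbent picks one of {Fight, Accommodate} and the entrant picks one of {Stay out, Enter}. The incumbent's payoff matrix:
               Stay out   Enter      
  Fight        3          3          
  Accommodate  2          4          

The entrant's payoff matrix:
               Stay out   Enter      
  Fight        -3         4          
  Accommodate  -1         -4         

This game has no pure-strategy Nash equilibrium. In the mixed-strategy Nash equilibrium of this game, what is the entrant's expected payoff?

The incumbent's mix must leave the entrant indifferent between Stay out and Enter.
  the entrant's payoff from Stay out: p·(-3) + (1−p)·(-1) = -2p - 1
  the entrant's payoff from Enter: p·4 + (1−p)·(-4) = 8p - 4
  -2p - 1 = 8p - 4  ⇒  -10p = -3  ⇒  p = 3/10.
At equilibrium the entrant is indifferent across columns, so the entrant's payoff equals the payoff from Stay out: (3/10)·(-3) + (7/10)·(-1) = -8/5.

-8/5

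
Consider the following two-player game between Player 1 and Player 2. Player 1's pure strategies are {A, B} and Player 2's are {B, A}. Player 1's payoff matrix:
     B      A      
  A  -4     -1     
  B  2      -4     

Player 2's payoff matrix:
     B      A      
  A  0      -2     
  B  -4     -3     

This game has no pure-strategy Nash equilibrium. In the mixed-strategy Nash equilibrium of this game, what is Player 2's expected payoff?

-8/3

Set Player 2's expected payoff from B equal to that from A:
  Player 2's payoff from B: p·0 + (1−p)·(-4) = 4p - 4
  Player 2's payoff from A: p·(-2) + (1−p)·(-3) = p - 3
  4p - 4 = p - 3  ⇒  3p = 1  ⇒  p = 1/3.
At equilibrium Player 2 is indifferent across columns, so Player 2's payoff equals the payoff from B: (1/3)·0 + (2/3)·(-4) = -8/3.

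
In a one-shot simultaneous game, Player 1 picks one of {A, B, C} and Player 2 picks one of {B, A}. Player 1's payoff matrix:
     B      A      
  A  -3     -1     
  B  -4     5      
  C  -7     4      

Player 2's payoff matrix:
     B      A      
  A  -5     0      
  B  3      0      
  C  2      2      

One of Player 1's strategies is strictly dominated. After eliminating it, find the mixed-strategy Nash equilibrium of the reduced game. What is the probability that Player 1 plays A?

p = 3/8

Player 1's strategy C is strictly dominated by B: -4 > -7 and 5 > 4. Eliminate C.
For Player 2 to be willing to mix, Player 2 must be indifferent between B and A, which pins down Player 1's mix.
  Player 2's payoff to B: p·(-5) + (1−p)·3 = -8p + 3
  Player 2's payoff to A: p·0 + (1−p)·0 = 0
  -8p + 3 = 0  ⇒  -8p = -3  ⇒  p = 3/8.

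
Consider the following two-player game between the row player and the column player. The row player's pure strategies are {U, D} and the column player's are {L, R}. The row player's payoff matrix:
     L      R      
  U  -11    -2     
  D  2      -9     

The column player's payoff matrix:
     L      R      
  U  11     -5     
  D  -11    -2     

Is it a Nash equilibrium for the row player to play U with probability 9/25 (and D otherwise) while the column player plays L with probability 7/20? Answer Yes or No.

Yes

Check the column player's indifference given the row player's mix p = 9/25:
  payoff from L = -77/25; payoff from R = -77/25 — equal.
Check the row player's indifference given the column player's mix q = 7/20:
  payoff from U = -103/20; payoff from D = -103/20 — equal.
Both players are indifferent, so neither can profitably deviate.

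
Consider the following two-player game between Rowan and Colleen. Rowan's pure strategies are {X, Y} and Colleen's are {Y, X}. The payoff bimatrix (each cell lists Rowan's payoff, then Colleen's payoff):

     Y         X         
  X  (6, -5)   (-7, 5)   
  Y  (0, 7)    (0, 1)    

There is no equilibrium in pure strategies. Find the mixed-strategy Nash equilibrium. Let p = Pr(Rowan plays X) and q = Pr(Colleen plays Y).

p = 3/8, q = 7/13

Set Colleen's expected payoff from Y equal to that from X:
  Colleen's payoff to Y: p·(-5) + (1−p)·7 = -12p + 7
  Colleen's payoff to X: p·5 + (1−p)·1 = 4p + 1
  -12p + 7 = 4p + 1  ⇒  -16p = -6  ⇒  p = 3/8.
In a mixed equilibrium Rowan is indifferent between X and Y; this condition fixes q.
  Rowan's expected payoff from X: q·6 + (1−q)·(-7) = 13q - 7
  Rowan's expected payoff from Y: q·0 + (1−q)·0 = 0
  13q - 7 = 0  ⇒  13q = 7  ⇒  q = 7/13.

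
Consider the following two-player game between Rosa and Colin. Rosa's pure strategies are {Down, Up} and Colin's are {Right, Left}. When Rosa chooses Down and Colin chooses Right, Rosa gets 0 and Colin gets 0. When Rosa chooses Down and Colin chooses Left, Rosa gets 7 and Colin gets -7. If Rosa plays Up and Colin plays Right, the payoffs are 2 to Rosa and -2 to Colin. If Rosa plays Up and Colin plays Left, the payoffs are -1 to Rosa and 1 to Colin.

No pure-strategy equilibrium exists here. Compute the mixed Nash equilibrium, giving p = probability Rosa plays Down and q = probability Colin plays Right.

p = 3/10, q = 4/5

Colin's indifference between Right and Left determines Rosa's mixing probability p:
  Colin's payoff from Right: p·0 + (1−p)·(-2) = 2p - 2
  Colin's payoff from Left: p·(-7) + (1−p)·1 = -8p + 1
  2p - 2 = -8p + 1  ⇒  10p = 3  ⇒  p = 3/10.
In a mixed equilibrium Rosa is indifferent between Down and Up; this condition fixes q.
  Rosa's expected payoff from Down: q·0 + (1−q)·7 = -7q + 7
  Rosa's expected payoff from Up: q·2 + (1−q)·(-1) = 3q - 1
  -7q + 7 = 3q - 1  ⇒  -10q = -8  ⇒  q = 4/5.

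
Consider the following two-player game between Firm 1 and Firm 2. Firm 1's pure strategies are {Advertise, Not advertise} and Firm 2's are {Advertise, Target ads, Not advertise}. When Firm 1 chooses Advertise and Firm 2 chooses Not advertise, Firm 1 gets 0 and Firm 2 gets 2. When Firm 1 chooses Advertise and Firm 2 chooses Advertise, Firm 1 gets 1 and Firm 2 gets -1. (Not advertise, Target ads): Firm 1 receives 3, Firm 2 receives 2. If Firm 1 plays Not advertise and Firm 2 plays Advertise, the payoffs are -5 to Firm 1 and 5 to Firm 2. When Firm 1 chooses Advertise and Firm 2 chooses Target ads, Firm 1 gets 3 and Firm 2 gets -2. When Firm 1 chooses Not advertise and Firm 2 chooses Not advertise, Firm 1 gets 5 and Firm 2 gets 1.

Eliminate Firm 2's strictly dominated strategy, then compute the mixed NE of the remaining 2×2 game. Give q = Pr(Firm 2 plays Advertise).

Firm 2's strategy Target ads is strictly dominated by Advertise: -1 > -2 and 5 > 2. Eliminate Target ads.
Firm 2's mix must leave Firm 1 indifferent between Advertise and Not advertise.
  Firm 1's expected payoff from Advertise: q·1 + (1−q)·0 = q
  Firm 1's expected payoff from Not advertise: q·(-5) + (1−q)·5 = -10q + 5
  q = -10q + 5  ⇒  11q = 5  ⇒  q = 5/11.

q = 5/11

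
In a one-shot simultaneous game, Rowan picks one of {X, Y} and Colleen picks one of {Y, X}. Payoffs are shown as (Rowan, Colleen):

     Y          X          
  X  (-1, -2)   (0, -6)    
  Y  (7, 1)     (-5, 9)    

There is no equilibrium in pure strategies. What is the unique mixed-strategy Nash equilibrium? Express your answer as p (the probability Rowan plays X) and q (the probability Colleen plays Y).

p = 2/3, q = 5/13

Rowan's mix must leave Colleen indifferent between Y and X.
  Colleen's payoff from Y: p·(-2) + (1−p)·1 = -3p + 1
  Colleen's payoff from X: p·(-6) + (1−p)·9 = -15p + 9
  -3p + 1 = -15p + 9  ⇒  12p = 8  ⇒  p = 2/3.
For Rowan to be willing to mix, Rowan must be indifferent between X and Y, which pins down Colleen's mix.
  Rowan's payoff from X: q·(-1) + (1−q)·0 = -q
  Rowan's payoff from Y: q·7 + (1−q)·(-5) = 12q - 5
  -q = 12q - 5  ⇒  -13q = -5  ⇒  q = 5/13.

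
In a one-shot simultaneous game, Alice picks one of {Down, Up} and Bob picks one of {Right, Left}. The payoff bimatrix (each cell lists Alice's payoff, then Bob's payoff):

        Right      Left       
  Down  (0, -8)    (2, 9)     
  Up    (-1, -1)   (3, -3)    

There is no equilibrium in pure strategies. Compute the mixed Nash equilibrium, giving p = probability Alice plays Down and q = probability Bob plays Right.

p = 2/19, q = 1/2

In a mixed equilibrium Bob is indifferent between Right and Left; this condition fixes p.
  Bob's payoff from Right: p·(-8) + (1−p)·(-1) = -7p - 1
  Bob's payoff from Left: p·9 + (1−p)·(-3) = 12p - 3
  -7p - 1 = 12p - 3  ⇒  -19p = -2  ⇒  p = 2/19.
Bob's mix must leave Alice indifferent between Down and Up.
  Alice's payoff to Down: q·0 + (1−q)·2 = -2q + 2
  Alice's payoff to Up: q·(-1) + (1−q)·3 = -4q + 3
  -2q + 2 = -4q + 3  ⇒  2q = 1  ⇒  q = 1/2.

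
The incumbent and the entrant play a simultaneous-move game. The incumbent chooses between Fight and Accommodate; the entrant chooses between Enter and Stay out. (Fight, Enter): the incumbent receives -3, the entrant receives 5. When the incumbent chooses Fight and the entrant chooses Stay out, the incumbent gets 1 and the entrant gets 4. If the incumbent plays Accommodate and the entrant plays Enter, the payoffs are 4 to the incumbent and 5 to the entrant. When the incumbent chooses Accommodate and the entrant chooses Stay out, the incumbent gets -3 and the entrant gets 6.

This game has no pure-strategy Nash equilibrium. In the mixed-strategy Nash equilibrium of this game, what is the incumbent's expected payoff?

-5/11

Set the incumbent's expected payoff from Fight equal to that from Accommodate:
  the incumbent's payoff from Fight: q·(-3) + (1−q)·1 = -4q + 1
  the incumbent's payoff from Accommodate: q·4 + (1−q)·(-3) = 7q - 3
  -4q + 1 = 7q - 3  ⇒  -11q = -4  ⇒  q = 4/11.
At equilibrium the incumbent is indifferent across rows, so the incumbent's payoff equals the payoff from Fight: (4/11)·(-3) + (7/11)·1 = -5/11.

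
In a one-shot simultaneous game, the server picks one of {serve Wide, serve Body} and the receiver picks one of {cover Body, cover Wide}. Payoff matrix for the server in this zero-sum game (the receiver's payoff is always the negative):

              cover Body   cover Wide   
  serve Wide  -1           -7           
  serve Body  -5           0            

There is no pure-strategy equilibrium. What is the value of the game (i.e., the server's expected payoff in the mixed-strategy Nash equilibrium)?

In a mixed equilibrium the server is indifferent between serve Wide and serve Body; this condition fixes q.
  the server's payoff to serve Wide: q·(-1) + (1−q)·(-7) = 6q - 7
  the server's payoff to serve Body: q·(-5) + (1−q)·0 = -5q
  6q - 7 = -5q  ⇒  11q = 7  ⇒  q = 7/11.
The value is the server's expected payoff against this mix (using serve Wide): (7/11)·(-1) + (4/11)·(-7) = -35/11.

v = -35/11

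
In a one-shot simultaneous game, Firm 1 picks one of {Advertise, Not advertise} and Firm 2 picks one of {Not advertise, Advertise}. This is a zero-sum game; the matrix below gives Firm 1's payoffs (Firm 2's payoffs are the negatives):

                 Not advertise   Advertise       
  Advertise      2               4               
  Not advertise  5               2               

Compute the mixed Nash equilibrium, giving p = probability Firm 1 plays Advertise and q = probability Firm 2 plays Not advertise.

p = 3/5, q = 2/5

In a mixed equilibrium Firm 2 is indifferent between Not advertise and Advertise; this condition fixes p.
  Firm 2's payoff from Not advertise: p·(-2) + (1−p)·(-5) = 3p - 5
  Firm 2's payoff from Advertise: p·(-4) + (1−p)·(-2) = -2p - 2
  3p - 5 = -2p - 2  ⇒  5p = 3  ⇒  p = 3/5.
Set Firm 1's expected payoff from Advertise equal to that from Not advertise:
  Firm 1's payoff to Advertise: q·2 + (1−q)·4 = -2q + 4
  Firm 1's payoff to Not advertise: q·5 + (1−q)·2 = 3q + 2
  -2q + 4 = 3q + 2  ⇒  -5q = -2  ⇒  q = 2/5.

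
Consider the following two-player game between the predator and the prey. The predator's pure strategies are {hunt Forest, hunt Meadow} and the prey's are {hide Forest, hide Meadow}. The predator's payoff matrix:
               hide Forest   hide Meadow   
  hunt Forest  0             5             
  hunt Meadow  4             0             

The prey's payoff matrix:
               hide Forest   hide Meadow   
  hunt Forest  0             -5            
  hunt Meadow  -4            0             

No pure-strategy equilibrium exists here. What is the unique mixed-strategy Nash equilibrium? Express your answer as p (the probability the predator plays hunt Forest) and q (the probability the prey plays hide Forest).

In a mixed equilibrium the prey is indifferent between hide Forest and hide Meadow; this condition fixes p.
  the prey's expected payoff from hide Forest: p·0 + (1−p)·(-4) = 4p - 4
  the prey's expected payoff from hide Meadow: p·(-5) + (1−p)·0 = -5p
  4p - 4 = -5p  ⇒  9p = 4  ⇒  p = 4/9.
The prey's mix must leave the predator indifferent between hunt Forest and hunt Meadow.
  the predator's expected payoff from hunt Forest: q·0 + (1−q)·5 = -5q + 5
  the predator's expected payoff from hunt Meadow: q·4 + (1−q)·0 = 4q
  -5q + 5 = 4q  ⇒  -9q = -5  ⇒  q = 5/9.

p = 4/9, q = 5/9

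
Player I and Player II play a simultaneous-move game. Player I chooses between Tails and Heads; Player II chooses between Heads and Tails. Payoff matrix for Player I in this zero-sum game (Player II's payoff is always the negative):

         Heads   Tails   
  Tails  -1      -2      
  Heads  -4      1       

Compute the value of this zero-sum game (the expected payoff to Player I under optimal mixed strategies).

v = -3/2

In a mixed equilibrium Player I is indifferent between Tails and Heads; this condition fixes q.
  Player I's expected payoff from Tails: q·(-1) + (1−q)·(-2) = q - 2
  Player I's expected payoff from Heads: q·(-4) + (1−q)·1 = -5q + 1
  q - 2 = -5q + 1  ⇒  6q = 3  ⇒  q = 1/2.
The value is Player I's expected payoff against this mix (using Tails): (1/2)·(-1) + (1/2)·(-2) = -3/2.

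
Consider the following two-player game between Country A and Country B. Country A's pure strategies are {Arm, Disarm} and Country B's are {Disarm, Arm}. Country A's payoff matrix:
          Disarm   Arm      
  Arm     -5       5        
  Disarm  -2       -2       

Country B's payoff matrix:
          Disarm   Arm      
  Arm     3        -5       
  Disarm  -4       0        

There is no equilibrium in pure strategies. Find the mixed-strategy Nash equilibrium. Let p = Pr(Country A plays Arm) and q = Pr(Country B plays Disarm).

p = 1/3, q = 7/10

Set Country B's expected payoff from Disarm equal to that from Arm:
  Country B's expected payoff from Disarm: p·3 + (1−p)·(-4) = 7p - 4
  Country B's expected payoff from Arm: p·(-5) + (1−p)·0 = -5p
  7p - 4 = -5p  ⇒  12p = 4  ⇒  p = 1/3.
Country B's mix must leave Country A indifferent between Arm and Disarm.
  Country A's expected payoff from Arm: q·(-5) + (1−q)·5 = -10q + 5
  Country A's expected payoff from Disarm: q·(-2) + (1−q)·(-2) = -2
  -10q + 5 = -2  ⇒  -10q = -7  ⇒  q = 7/10.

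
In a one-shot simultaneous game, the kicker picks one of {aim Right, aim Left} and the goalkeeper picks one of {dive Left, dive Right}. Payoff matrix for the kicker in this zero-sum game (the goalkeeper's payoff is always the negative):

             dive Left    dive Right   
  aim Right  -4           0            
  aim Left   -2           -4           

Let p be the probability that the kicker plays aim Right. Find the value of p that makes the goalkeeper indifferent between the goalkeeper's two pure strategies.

The goalkeeper's indifference between dive Left and dive Right determines the kicker's mixing probability p:
  the goalkeeper's payoff to dive Left: p·4 + (1−p)·2 = 2p + 2
  the goalkeeper's payoff to dive Right: p·0 + (1−p)·4 = -4p + 4
  2p + 2 = -4p + 4  ⇒  6p = 2  ⇒  p = 1/3.

p = 1/3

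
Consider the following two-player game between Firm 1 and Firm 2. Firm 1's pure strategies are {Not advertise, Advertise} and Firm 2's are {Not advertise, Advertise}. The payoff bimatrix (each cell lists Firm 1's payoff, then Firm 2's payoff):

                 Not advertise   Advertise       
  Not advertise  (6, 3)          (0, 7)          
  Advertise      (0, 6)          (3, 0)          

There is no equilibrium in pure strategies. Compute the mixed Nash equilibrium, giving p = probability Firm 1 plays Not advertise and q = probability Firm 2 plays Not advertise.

For Firm 2 to be willing to mix, Firm 2 must be indifferent between Not advertise and Advertise, which pins down Firm 1's mix.
  Firm 2's expected payoff from Not advertise: p·3 + (1−p)·6 = -3p + 6
  Firm 2's expected payoff from Advertise: p·7 + (1−p)·0 = 7p
  -3p + 6 = 7p  ⇒  -10p = -6  ⇒  p = 3/5.
For Firm 1 to be willing to mix, Firm 1 must be indifferent between Not advertise and Advertise, which pins down Firm 2's mix.
  Firm 1's expected payoff from Not advertise: q·6 + (1−q)·0 = 6q
  Firm 1's expected payoff from Advertise: q·0 + (1−q)·3 = -3q + 3
  6q = -3q + 3  ⇒  9q = 3  ⇒  q = 1/3.

p = 3/5, q = 1/3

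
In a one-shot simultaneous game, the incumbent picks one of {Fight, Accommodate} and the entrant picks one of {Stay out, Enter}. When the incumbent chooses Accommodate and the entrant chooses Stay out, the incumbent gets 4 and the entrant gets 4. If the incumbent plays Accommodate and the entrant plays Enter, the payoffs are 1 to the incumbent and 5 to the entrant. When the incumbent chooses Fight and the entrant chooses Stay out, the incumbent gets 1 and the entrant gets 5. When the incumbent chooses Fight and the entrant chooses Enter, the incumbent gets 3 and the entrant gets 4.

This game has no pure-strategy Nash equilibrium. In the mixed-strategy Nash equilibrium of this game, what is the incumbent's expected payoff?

11/5

In a mixed equilibrium the incumbent is indifferent between Fight and Accommodate; this condition fixes q.
  the incumbent's payoff to Fight: q·1 + (1−q)·3 = -2q + 3
  the incumbent's payoff to Accommodate: q·4 + (1−q)·1 = 3q + 1
  -2q + 3 = 3q + 1  ⇒  -5q = -2  ⇒  q = 2/5.
At equilibrium the incumbent is indifferent across rows, so the incumbent's payoff equals the payoff from Fight: (2/5)·1 + (3/5)·3 = 11/5.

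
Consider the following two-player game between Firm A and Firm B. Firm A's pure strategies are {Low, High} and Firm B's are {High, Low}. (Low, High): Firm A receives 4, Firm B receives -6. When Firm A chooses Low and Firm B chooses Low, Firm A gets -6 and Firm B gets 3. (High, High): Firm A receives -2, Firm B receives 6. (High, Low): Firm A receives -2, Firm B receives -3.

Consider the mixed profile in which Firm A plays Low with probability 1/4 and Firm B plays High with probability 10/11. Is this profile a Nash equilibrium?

Given Firm A's mix p = 1/4, Firm B's payoff from High is 3 but from Low is -3/2. Firm B strictly prefers High, so Firm B would not mix.
So the proposed profile is not a Nash equilibrium.

No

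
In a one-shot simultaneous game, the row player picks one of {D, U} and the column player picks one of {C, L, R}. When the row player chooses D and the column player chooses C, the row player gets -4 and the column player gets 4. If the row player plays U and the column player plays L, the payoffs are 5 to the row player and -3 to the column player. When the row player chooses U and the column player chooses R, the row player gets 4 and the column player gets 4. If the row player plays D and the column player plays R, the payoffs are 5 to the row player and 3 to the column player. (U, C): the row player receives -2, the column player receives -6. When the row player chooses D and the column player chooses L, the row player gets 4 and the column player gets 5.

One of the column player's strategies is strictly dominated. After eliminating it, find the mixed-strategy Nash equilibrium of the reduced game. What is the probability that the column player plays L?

q = 1/2

The column player's strategy C is strictly dominated by L: 5 > 4 and -3 > -6. Eliminate C.
For the row player to be willing to mix, the row player must be indifferent between D and U, which pins down the column player's mix.
  the row player's payoff from D: q·4 + (1−q)·5 = -q + 5
  the row player's payoff from U: q·5 + (1−q)·4 = q + 4
  -q + 5 = q + 4  ⇒  -2q = -1  ⇒  q = 1/2.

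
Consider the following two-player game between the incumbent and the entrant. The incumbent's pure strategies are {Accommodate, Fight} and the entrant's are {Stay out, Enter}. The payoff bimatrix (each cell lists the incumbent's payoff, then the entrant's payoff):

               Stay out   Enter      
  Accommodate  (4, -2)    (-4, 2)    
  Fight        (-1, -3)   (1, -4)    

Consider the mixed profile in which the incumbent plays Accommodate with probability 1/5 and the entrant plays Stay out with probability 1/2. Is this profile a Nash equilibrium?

Check the entrant's indifference given the incumbent's mix p = 1/5:
  payoff from Stay out = -14/5; payoff from Enter = -14/5 — equal.
Check the incumbent's indifference given the entrant's mix q = 1/2:
  payoff from Accommodate = 0; payoff from Fight = 0 — equal.
Both players are indifferent, so neither can profitably deviate.

Yes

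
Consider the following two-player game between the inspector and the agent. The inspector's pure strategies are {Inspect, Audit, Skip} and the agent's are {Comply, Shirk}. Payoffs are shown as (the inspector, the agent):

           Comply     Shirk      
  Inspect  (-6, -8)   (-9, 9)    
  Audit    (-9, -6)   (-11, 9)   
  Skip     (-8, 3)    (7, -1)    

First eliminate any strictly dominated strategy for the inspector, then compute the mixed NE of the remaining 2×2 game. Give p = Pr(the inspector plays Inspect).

p = 4/21

The inspector's strategy Audit is strictly dominated by Inspect: -6 > -9 and -9 > -11. Eliminate Audit.
In a mixed equilibrium the agent is indifferent between Comply and Shirk; this condition fixes p.
  the agent's payoff from Comply: p·(-8) + (1−p)·3 = -11p + 3
  the agent's payoff from Shirk: p·9 + (1−p)·(-1) = 10p - 1
  -11p + 3 = 10p - 1  ⇒  -21p = -4  ⇒  p = 4/21.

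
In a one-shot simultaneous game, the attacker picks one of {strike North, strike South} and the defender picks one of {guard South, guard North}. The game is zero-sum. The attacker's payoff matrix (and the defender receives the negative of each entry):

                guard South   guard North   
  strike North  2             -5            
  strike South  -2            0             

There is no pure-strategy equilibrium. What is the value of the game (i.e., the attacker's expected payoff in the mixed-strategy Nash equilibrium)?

The attacker's indifference between strike North and strike South determines the defender's mixing probability q:
  the attacker's expected payoff from strike North: q·2 + (1−q)·(-5) = 7q - 5
  the attacker's expected payoff from strike South: q·(-2) + (1−q)·0 = -2q
  7q - 5 = -2q  ⇒  9q = 5  ⇒  q = 5/9.
The value is the attacker's expected payoff against this mix (using strike North): (5/9)·2 + (4/9)·(-5) = -10/9.

v = -10/9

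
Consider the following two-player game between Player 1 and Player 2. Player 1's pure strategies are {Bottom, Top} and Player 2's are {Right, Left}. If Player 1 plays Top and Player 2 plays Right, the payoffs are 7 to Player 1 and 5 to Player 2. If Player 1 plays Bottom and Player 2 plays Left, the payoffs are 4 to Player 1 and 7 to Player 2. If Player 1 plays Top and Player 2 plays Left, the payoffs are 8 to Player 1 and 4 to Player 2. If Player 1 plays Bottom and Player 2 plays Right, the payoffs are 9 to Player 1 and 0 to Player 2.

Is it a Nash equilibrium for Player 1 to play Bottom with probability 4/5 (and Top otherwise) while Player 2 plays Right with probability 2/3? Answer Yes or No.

Given Player 1's mix p = 4/5, Player 2's payoff from Right is 1 but from Left is 32/5. Player 2 strictly prefers Left, so Player 2 would not mix.
So the proposed profile is not a Nash equilibrium.

No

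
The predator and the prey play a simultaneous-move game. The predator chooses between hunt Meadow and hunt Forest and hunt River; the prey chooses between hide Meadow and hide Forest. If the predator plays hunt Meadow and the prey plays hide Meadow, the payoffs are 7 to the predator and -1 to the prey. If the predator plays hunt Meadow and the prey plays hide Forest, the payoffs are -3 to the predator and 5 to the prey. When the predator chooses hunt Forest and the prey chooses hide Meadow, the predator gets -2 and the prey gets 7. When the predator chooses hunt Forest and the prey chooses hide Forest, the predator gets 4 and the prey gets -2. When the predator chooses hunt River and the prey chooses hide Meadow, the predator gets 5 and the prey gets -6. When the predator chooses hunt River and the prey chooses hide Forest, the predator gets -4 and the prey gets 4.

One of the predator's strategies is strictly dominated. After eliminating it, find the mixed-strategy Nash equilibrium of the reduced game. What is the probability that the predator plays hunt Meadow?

The predator's strategy hunt River is strictly dominated by hunt Meadow: 7 > 5 and -3 > -4. Eliminate hunt River.
Set the prey's expected payoff from hide Meadow equal to that from hide Forest:
  the prey's expected payoff from hide Meadow: p·(-1) + (1−p)·7 = -8p + 7
  the prey's expected payoff from hide Forest: p·5 + (1−p)·(-2) = 7p - 2
  -8p + 7 = 7p - 2  ⇒  -15p = -9  ⇒  p = 3/5.

p = 3/5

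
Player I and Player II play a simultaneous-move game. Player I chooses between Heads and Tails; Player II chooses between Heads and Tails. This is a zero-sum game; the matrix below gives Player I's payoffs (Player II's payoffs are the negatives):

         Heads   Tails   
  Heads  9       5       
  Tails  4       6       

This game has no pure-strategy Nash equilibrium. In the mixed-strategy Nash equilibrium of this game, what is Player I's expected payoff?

17/3

Player II's mix must leave Player I indifferent between Heads and Tails.
  Player I's expected payoff from Heads: q·9 + (1−q)·5 = 4q + 5
  Player I's expected payoff from Tails: q·4 + (1−q)·6 = -2q + 6
  4q + 5 = -2q + 6  ⇒  6q = 1  ⇒  q = 1/6.
At equilibrium Player I is indifferent across rows, so Player I's payoff equals the payoff from Heads: (1/6)·9 + (5/6)·5 = 17/3.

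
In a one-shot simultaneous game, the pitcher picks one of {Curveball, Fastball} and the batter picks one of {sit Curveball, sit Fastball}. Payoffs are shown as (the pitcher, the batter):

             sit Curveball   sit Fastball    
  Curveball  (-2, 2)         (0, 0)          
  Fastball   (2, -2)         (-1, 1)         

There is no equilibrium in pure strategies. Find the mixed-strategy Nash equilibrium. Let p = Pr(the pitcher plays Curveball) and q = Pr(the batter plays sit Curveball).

p = 3/5, q = 1/5

In a mixed equilibrium the batter is indifferent between sit Curveball and sit Fastball; this condition fixes p.
  the batter's expected payoff from sit Curveball: p·2 + (1−p)·(-2) = 4p - 2
  the batter's expected payoff from sit Fastball: p·0 + (1−p)·1 = -p + 1
  4p - 2 = -p + 1  ⇒  5p = 3  ⇒  p = 3/5.
For the pitcher to be willing to mix, the pitcher must be indifferent between Curveball and Fastball, which pins down the batter's mix.
  the pitcher's payoff from Curveball: q·(-2) + (1−q)·0 = -2q
  the pitcher's payoff from Fastball: q·2 + (1−q)·(-1) = 3q - 1
  -2q = 3q - 1  ⇒  -5q = -1  ⇒  q = 1/5.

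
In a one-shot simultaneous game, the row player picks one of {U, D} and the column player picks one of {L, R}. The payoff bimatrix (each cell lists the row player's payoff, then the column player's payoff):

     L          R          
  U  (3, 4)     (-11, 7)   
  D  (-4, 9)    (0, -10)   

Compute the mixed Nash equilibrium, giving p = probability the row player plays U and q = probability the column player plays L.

p = 19/22, q = 11/18

For the column player to be willing to mix, the column player must be indifferent between L and R, which pins down the row player's mix.
  the column player's payoff to L: p·4 + (1−p)·9 = -5p + 9
  the column player's payoff to R: p·7 + (1−p)·(-10) = 17p - 10
  -5p + 9 = 17p - 10  ⇒  -22p = -19  ⇒  p = 19/22.
The row player's indifference between U and D determines the column player's mixing probability q:
  the row player's expected payoff from U: q·3 + (1−q)·(-11) = 14q - 11
  the row player's expected payoff from D: q·(-4) + (1−q)·0 = -4q
  14q - 11 = -4q  ⇒  18q = 11  ⇒  q = 11/18.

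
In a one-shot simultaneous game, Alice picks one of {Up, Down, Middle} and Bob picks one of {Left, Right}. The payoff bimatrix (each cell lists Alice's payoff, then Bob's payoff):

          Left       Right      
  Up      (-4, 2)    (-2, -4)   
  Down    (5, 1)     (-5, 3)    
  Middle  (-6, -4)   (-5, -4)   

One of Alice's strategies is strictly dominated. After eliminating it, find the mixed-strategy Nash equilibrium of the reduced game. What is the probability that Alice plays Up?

p = 1/4

Alice's strategy Middle is strictly dominated by Up: -4 > -6 and -2 > -5. Eliminate Middle.
Bob's indifference between Left and Right determines Alice's mixing probability p:
  Bob's payoff from Left: p·2 + (1−p)·1 = p + 1
  Bob's payoff from Right: p·(-4) + (1−p)·3 = -7p + 3
  p + 1 = -7p + 3  ⇒  8p = 2  ⇒  p = 1/4.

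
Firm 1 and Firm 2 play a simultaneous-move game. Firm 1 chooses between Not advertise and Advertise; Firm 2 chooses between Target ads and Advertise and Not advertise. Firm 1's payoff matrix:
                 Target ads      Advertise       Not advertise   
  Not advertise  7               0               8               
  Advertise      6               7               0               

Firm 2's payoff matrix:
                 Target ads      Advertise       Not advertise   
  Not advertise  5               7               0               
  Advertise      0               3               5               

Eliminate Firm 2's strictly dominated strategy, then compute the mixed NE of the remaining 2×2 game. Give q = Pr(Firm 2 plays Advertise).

q = 8/15

Firm 2's strategy Target ads is strictly dominated by Advertise: 7 > 5 and 3 > 0. Eliminate Target ads.
In a mixed equilibrium Firm 1 is indifferent between Not advertise and Advertise; this condition fixes q.
  Firm 1's payoff from Not advertise: q·0 + (1−q)·8 = -8q + 8
  Firm 1's payoff from Advertise: q·7 + (1−q)·0 = 7q
  -8q + 8 = 7q  ⇒  -15q = -8  ⇒  q = 8/15.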